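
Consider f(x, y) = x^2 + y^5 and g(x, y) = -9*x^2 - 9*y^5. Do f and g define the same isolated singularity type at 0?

Yes.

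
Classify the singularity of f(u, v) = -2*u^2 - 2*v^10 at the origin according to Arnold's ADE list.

A_9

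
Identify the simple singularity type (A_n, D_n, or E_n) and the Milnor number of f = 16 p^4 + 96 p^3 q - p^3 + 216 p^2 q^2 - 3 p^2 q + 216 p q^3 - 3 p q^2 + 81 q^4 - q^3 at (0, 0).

Type E6, Milnor number mu = 6.

The Hessian of f at 0 has rank 0. Corank 2; j^3 = -(p + q)^3 is a perfect cube, so E-series; the 4-jet and mu = 6 give E_6.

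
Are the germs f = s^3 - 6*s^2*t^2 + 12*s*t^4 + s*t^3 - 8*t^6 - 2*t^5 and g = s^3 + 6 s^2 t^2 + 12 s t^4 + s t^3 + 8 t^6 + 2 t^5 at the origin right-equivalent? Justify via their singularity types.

Yes.

The Hessian of f at 0 is [[0, 0], [0, 0]] with rank 0, so corank 2. A Groebner basis of the Jacobian ideal J(f) in C{s,t} is {-s^2/4 + t^4 - t^3/12, s^3, s^2*t + s^2/12 + t^3/36, -s^2/2 + s*t^2 - t^3/6}; counting standard monomials gives mu = 7. Corank 2; j^3 = s^3 is a perfect cube, so E-series; the 4-jet and mu = 7 give E_7. The Hessian of g at 0 is [[0, 0], [0, 0]] with rank 0, so corank 2. A Groebner basis of the Jacobian ideal J(g) in C{s,t} is {-s^2/4 + t^4 - t^3/12, s^3, s^2*t + s^2/12 + t^3/36, s^2/2 + s*t^2 + t^3/6}; counting standard monomials gives mu = 7. Corank 2; j^3 = s^3 is a perfect cube, so E-series; the 4-jet and mu = 7 give E_7. Both have type E_7, hence right-equivalent.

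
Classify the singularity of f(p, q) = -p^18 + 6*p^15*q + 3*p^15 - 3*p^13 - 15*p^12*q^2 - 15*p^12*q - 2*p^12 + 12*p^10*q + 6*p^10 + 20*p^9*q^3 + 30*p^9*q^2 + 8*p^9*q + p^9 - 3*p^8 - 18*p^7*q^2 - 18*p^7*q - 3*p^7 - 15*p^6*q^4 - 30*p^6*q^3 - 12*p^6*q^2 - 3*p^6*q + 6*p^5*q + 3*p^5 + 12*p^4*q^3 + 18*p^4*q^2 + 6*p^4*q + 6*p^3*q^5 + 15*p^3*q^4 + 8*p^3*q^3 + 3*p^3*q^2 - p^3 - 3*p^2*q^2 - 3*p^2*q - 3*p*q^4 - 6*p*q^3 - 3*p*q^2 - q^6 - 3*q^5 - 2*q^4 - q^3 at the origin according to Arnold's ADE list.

The Hessian of f at 0 is [[0, 0], [0, 0]] with rank 0, so corank 2. A Groebner basis of the Jacobian ideal J(f) in C{p,q} is {p^3 + 3*p^2/2 + 3*p*q + 3*q^2/2, p^2*q - p^2 - 2*p*q - q^2, p^2/2 + p*q^2 + p*q + q^2/2, q^3}; counting standard monomials gives mu = 6. Corank 2; j^3 = -(p + q)^3 is a perfect cube, so E-series; the 4-jet and mu = 6 give E_6.

E6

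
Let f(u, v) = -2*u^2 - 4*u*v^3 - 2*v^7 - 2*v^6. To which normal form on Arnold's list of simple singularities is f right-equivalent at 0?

The Hessian of f at 0 is [[-4, 0], [0, 0]] with rank 1, so corank 1. A Groebner basis of the Jacobian ideal J(f) in C{u,v} is {u + v^3, u^2}; counting standard monomials gives mu = 6. Corank 1: A-series; mu = 6 gives A_6.

A_6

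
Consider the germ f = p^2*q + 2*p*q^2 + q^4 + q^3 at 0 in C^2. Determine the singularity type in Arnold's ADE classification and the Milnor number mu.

Type D5, Milnor number mu = 5.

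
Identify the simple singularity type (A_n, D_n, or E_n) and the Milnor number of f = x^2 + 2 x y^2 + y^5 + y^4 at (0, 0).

The Hessian of f at 0 is [[2, 0], [0, 0]] with rank 1, so corank 1. A Groebner basis of the Jacobian ideal J(f) in C{x,y} is {x^2, x + y^2}; counting standard monomials gives mu = 4. Corank 1: A-series; mu = 4 gives A_4.

Type A_4, Milnor number mu = 4.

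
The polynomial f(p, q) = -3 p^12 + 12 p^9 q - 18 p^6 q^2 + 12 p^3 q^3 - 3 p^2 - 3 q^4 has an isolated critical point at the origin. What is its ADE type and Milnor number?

Type A_{3}, Milnor number mu = 3.

The Hessian of f at 0 is [[-6, 0], [0, 0]] with rank 1, so corank 1. A Groebner basis of the Jacobian ideal J(f) in C{p,q} is {q^3, p}; counting standard monomials gives mu = 3. Corank 1: A-series; mu = 3 gives A_3.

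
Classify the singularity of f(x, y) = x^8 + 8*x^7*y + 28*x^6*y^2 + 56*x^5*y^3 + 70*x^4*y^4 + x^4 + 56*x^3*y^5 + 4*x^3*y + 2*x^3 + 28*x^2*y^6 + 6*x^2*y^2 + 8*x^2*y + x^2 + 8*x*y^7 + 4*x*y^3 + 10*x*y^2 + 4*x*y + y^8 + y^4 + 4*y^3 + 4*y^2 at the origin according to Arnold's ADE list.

A7

The Hessian of f at 0 has rank 1. Corank 1: A-series; mu = 7 gives A_7.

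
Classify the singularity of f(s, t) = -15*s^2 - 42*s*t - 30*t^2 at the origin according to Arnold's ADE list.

A_{1}

The Hessian of f at 0 is [[-30, -42], [-42, -60]] with rank 2, so corank 0. A Groebner basis of the Jacobian ideal J(f) in C{s,t} is {s, t}; counting standard monomials gives mu = 1. Corank 0: nondegenerate Morse point, so A_1.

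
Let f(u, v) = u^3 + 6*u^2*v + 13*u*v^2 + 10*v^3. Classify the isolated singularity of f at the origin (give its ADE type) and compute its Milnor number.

Type D4, Milnor number mu = 4.

The Hessian of f at 0 is [[0, 0], [0, 0]] with rank 0, so corank 2. A Groebner basis of the Jacobian ideal J(f) in C{u,v} is {v^3, u^2 - 11*v^2/3, u*v + 2*v^2}; counting standard monomials gives mu = 4. Corank 2; j^3 = (u + 2*v)*(u^2 + 4*u*v + 5*v^2) splits into three distinct lines over C (the quadratic factor has nonzero discriminant), so D_4.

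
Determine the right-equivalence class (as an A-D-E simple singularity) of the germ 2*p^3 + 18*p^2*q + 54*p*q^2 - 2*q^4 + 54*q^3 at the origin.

E_6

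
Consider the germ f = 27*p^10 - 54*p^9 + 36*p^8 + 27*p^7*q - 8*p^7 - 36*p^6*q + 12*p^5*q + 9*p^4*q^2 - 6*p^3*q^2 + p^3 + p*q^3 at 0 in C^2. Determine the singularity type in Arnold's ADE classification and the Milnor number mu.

The Hessian of f at 0 has rank 0. Corank 2; j^3 = p^3 is a perfect cube, so E-series; the 4-jet and mu = 7 give E_7.

Type E7, Milnor number mu = 7.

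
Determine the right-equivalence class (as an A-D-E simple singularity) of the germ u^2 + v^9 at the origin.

A_8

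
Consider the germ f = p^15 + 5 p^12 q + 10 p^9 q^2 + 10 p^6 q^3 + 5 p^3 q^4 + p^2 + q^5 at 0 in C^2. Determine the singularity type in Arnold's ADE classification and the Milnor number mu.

Type A_{4}, Milnor number mu = 4.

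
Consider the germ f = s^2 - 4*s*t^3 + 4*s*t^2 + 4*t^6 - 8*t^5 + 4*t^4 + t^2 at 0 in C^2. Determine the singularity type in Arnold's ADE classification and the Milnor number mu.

Type A1, Milnor number mu = 1.

The Hessian of f at 0 has rank 2. Corank 0: nondegenerate Morse point, so A_1.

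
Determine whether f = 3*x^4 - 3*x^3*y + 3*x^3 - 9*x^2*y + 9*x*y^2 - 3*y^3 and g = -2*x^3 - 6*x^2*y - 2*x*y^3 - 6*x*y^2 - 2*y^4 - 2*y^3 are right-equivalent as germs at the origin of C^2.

Yes.

The Hessian of f at 0 has rank 0. Corank 2; j^3 = 3*(x - y)^3 is a perfect cube, so E-series; the 4-jet and mu = 7 give E_7. The Hessian of g at 0 has rank 0. Corank 2; j^3 = -2*(x + y)^3 is a perfect cube, so E-series; the 4-jet and mu = 7 give E_7. Both have type E_7, hence right-equivalent.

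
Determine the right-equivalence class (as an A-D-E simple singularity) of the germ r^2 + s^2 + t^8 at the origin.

The Hessian of f at 0 is [[2, 0, 0], [0, 0, 0], [0, 0, 2]] with rank 2, so corank 1. A Groebner basis of the Jacobian ideal J(f) in C{s,t,r} is {t^7, s, r}; counting standard monomials gives mu = 7. Corank 1: A-series; mu = 7 gives A_7.

A7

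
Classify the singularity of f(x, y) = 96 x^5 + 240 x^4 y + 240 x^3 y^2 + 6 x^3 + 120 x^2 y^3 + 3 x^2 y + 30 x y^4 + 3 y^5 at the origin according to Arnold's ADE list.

D_{6}

The Hessian of f at 0 has rank 0. Corank 2; j^3 = 3*x^2*(2*x + y) has shape L^2 M (L != M), so D-series; mu = 6 gives D_6.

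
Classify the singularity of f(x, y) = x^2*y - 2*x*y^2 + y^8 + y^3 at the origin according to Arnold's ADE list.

The Hessian of f at 0 has rank 0. Corank 2; j^3 = y*(x - y)^2 has shape L^2 M (L != M), so D-series; mu = 9 gives D_9.

D_{9}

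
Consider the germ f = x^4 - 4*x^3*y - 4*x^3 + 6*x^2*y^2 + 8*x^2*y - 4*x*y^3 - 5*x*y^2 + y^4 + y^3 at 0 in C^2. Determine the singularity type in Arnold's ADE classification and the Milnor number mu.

Type D_5, Milnor number mu = 5.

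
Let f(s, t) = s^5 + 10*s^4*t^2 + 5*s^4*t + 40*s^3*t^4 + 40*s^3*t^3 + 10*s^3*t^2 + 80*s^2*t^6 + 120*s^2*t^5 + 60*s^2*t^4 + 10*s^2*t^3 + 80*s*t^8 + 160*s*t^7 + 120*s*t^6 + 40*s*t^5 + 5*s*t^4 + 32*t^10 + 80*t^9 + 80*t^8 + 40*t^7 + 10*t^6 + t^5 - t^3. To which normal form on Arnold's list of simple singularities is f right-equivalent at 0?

E_{8}

The Hessian of f at 0 has rank 0. Corank 2; j^3 = -t^3 is a perfect cube, so E-series; the 5-jet and mu = 8 give E_8.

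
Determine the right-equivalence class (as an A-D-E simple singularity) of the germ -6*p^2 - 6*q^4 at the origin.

A3

The Hessian of f at 0 is [[-12, 0], [0, 0]] with rank 1, so corank 1. A Groebner basis of the Jacobian ideal J(f) in C{p,q} is {q^3, p}; counting standard monomials gives mu = 3. Corank 1: A-series; mu = 3 gives A_3.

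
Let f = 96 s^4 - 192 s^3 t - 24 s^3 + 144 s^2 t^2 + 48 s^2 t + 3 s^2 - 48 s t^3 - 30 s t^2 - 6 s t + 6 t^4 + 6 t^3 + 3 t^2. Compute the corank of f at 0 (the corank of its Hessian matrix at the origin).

1

The Hessian at 0 is [[6, -6], [-6, 6]] of rank 1; hence corank 1.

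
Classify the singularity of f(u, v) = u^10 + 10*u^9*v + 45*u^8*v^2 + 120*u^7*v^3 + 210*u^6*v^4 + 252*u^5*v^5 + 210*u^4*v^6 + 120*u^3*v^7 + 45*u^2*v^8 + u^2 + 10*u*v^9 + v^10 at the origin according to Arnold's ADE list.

A9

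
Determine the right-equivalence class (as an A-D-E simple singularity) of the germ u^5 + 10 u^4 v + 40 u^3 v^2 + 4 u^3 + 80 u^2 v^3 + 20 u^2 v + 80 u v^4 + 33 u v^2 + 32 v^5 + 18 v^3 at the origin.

The Hessian of f at 0 has rank 0. Corank 2; j^3 = (u + 2*v)*(2*u + 3*v)^2 has shape L^2 M (L != M), so D-series; mu = 6 gives D_6.

D_6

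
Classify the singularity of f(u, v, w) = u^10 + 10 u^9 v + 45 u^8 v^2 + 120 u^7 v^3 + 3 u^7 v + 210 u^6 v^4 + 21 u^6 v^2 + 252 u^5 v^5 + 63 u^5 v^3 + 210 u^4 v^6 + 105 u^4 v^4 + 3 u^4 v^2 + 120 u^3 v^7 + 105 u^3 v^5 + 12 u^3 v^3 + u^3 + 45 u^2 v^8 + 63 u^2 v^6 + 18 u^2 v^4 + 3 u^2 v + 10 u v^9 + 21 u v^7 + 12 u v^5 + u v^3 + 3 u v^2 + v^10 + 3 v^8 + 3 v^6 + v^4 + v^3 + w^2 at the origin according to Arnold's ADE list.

E_{7}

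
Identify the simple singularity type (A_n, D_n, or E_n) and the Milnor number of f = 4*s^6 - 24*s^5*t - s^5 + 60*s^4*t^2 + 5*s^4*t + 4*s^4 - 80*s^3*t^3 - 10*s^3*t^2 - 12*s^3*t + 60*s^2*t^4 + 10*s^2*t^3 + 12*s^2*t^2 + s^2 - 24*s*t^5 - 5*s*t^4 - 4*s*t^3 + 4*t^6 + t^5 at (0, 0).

The Hessian of f at 0 is [[2, 0], [0, 0]] with rank 1, so corank 1. A Groebner basis of the Jacobian ideal J(f) in C{s,t} is {-s/2 + t^3, s^2, s*t}; counting standard monomials gives mu = 4. Corank 1: A-series; mu = 4 gives A_4.

Type A_4, Milnor number mu = 4.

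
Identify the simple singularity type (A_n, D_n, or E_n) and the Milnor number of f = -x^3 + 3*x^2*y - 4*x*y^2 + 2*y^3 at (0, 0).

The Hessian of f at 0 is [[0, 0], [0, 0]] with rank 0, so corank 2. A Groebner basis of the Jacobian ideal J(f) in C{x,y} is {y^3, x^2 - 2*y^2/3, x*y - y^2}; counting standard monomials gives mu = 4. Corank 2; j^3 = -(x - y)*(x^2 - 2*x*y + 2*y^2) splits into three distinct lines over C (the quadratic factor has nonzero discriminant), so D_4.

Type D4, Milnor number mu = 4.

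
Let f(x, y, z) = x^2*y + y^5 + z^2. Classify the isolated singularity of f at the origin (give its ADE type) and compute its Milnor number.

Type D_6, Milnor number mu = 6.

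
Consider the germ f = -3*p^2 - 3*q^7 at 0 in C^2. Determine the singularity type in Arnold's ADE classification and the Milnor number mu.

Type A6, Milnor number mu = 6.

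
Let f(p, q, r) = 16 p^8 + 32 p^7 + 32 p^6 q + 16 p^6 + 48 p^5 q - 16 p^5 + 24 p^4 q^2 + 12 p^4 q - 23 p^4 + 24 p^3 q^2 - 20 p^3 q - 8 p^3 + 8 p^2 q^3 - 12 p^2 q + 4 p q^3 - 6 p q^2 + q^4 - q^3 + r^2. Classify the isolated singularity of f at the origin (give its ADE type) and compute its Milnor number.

Type E_{6}, Milnor number mu = 6.

The Hessian of f at 0 has rank 1. Corank 2; j^3 = -(2*p + q)^3 is a perfect cube, so E-series; the 4-jet and mu = 6 give E_6.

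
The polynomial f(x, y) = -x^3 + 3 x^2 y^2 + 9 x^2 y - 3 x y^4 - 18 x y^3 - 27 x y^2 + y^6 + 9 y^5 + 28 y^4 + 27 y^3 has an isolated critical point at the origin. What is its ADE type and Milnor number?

The Hessian of f at 0 is [[0, 0], [0, 0]] with rank 0, so corank 2. A Groebner basis of the Jacobian ideal J(f) in C{x,y} is {x^3 - 27*x^2/2 + 81*x*y - 243*y^2/2, x^2*y - 3*x^2 + 18*x*y - 27*y^2, -x^2/2 + x*y^2 + 3*x*y - 9*y^2/2, y^3}; counting standard monomials gives mu = 6. Corank 2; j^3 = -(x - 3*y)^3 is a perfect cube, so E-series; the 4-jet and mu = 6 give E_6.

Type E_{6}, Milnor number mu = 6.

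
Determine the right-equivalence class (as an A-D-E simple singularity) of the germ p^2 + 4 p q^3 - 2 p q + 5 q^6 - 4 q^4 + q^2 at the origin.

The Hessian of f at 0 is [[2, -2], [-2, 2]] with rank 1, so corank 1. A Groebner basis of the Jacobian ideal J(f) in C{p,q} is {p*q^2 + p/2 - q/2, p/2 + q^3 - q/2, p^2 - 2*p*q + q^2}; counting standard monomials gives mu = 5. Corank 1: A-series; mu = 5 gives A_5.

A_{5}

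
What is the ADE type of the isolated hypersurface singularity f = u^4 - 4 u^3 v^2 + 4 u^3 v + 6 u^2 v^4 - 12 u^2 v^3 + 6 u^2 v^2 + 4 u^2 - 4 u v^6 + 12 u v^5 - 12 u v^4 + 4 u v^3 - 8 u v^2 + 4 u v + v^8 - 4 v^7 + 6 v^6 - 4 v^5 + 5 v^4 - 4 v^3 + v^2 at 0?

The Hessian of f at 0 has rank 1. Corank 1: A-series; mu = 3 gives A_3.

A3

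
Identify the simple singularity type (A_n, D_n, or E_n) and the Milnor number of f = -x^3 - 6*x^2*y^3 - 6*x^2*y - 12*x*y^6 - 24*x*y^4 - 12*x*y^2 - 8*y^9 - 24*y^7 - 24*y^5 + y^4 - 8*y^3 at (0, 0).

The Hessian of f at 0 has rank 0. Corank 2; j^3 = -(x + 2*y)^3 is a perfect cube, so E-series; the 4-jet and mu = 6 give E_6.

Type E_{6}, Milnor number mu = 6.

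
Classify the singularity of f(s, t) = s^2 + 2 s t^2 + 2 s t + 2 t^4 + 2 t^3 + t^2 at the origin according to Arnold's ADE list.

The Hessian of f at 0 has rank 1. Corank 1: A-series; mu = 3 gives A_3.

A_{3}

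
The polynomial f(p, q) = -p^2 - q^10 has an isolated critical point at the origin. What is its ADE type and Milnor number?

Type A_{9}, Milnor number mu = 9.

The Hessian of f at 0 is [[-2, 0], [0, 0]] with rank 1, so corank 1. A Groebner basis of the Jacobian ideal J(f) in C{p,q} is {q^9, p}; counting standard monomials gives mu = 9. Corank 1: A-series; mu = 9 gives A_9.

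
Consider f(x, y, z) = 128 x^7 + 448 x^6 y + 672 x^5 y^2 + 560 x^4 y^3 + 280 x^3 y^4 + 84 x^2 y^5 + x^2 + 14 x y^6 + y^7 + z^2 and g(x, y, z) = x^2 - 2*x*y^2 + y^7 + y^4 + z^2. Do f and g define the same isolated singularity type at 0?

Yes.

The Hessian of f at 0 has rank 2. Corank 1: A-series; mu = 6 gives A_6. The Hessian of g at 0 has rank 2. Corank 1: A-series; mu = 6 gives A_6. Both have type A_6, hence right-equivalent.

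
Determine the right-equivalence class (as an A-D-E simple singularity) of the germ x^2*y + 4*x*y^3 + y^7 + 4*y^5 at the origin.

D_8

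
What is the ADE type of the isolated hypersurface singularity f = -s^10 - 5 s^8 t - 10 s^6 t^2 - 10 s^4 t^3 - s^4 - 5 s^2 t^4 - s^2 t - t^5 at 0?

D6

The Hessian of f at 0 has rank 0. Corank 2; j^3 = -s^2*t has shape L^2 M (L != M), so D-series; mu = 6 gives D_6.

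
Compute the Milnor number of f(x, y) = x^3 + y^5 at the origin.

8

The Hessian of f at 0 is [[0, 0], [0, 0]] with rank 0, so corank 2. A Groebner basis of the Jacobian ideal J(f) in C{x,y} is {y^4, x^2}; counting standard monomials gives mu = 8. Corank 2; j^3 = x^3 is a perfect cube, so E-series; the 5-jet and mu = 8 give E_8.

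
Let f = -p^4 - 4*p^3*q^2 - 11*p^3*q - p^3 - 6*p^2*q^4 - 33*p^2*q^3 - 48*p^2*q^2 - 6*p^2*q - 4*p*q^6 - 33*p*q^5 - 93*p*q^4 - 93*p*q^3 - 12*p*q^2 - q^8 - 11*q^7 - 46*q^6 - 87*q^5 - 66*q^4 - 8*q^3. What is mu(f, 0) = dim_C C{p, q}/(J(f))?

The Hessian of f at 0 has rank 0. Corank 2; j^3 = -(p + 2*q)^3 is a perfect cube, so E-series; the 4-jet and mu = 7 give E_7.

7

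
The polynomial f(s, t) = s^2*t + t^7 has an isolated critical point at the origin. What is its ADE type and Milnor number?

Type D_8, Milnor number mu = 8.

The Hessian of f at 0 is [[0, 0], [0, 0]] with rank 0, so corank 2. A Groebner basis of the Jacobian ideal J(f) in C{s,t} is {s^2/7 + t^6, s^3, s*t}; counting standard monomials gives mu = 8. Corank 2; j^3 = s^2*t has shape L^2 M (L != M), so D-series; mu = 8 gives D_8.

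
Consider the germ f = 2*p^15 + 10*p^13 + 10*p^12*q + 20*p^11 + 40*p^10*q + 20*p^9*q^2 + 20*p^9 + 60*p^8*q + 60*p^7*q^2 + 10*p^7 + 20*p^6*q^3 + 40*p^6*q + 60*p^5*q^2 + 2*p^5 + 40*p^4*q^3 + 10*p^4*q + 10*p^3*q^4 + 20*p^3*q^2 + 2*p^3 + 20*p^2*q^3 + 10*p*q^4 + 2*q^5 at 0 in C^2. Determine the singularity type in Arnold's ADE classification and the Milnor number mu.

The Hessian of f at 0 is [[0, 0], [0, 0]] with rank 0, so corank 2. A Groebner basis of the Jacobian ideal J(f) in C{p,q} is {q^5, p*q^3 + q^4/4, p^2}; counting standard monomials gives mu = 8. Corank 2; j^3 = 2*p^3 is a perfect cube, so E-series; the 5-jet and mu = 8 give E_8.

Type E8, Milnor number mu = 8.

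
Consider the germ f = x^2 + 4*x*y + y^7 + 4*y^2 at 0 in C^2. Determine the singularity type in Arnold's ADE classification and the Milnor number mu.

Type A_6, Milnor number mu = 6.

The Hessian of f at 0 has rank 1. Corank 1: A-series; mu = 6 gives A_6.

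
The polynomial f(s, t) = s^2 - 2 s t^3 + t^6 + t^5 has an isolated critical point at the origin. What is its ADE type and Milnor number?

Type A_4, Milnor number mu = 4.

The Hessian of f at 0 is [[2, 0], [0, 0]] with rank 1, so corank 1. A Groebner basis of the Jacobian ideal J(f) in C{s,t} is {-s + t^3, s^2, s*t}; counting standard monomials gives mu = 4. Corank 1: A-series; mu = 4 gives A_4.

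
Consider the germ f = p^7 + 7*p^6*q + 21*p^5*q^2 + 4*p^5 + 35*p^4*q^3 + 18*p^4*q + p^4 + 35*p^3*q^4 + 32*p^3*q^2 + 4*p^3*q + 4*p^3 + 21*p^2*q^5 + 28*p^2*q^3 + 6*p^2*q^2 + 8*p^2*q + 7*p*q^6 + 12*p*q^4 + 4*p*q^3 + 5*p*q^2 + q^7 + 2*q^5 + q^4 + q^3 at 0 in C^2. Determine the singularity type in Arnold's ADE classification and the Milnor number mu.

Type D5, Milnor number mu = 5.

The Hessian of f at 0 is [[0, 0], [0, 0]] with rank 0, so corank 2. A Groebner basis of the Jacobian ideal J(f) in C{p,q} is {p*q^2 + 2*p*q + q^2, -4*p*q + q^3 - 2*q^2, p^2 + 3*p*q/2 + q^2/2}; counting standard monomials gives mu = 5. Corank 2; j^3 = (p + q)*(2*p + q)^2 has shape L^2 M (L != M), so D-series; mu = 5 gives D_5.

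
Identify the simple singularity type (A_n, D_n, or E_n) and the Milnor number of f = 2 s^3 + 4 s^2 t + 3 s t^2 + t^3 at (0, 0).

Type D_4, Milnor number mu = 4.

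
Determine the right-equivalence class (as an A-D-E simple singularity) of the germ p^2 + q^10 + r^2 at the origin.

A_{9}

The Hessian of f at 0 has rank 2. Corank 1: A-series; mu = 9 gives A_9.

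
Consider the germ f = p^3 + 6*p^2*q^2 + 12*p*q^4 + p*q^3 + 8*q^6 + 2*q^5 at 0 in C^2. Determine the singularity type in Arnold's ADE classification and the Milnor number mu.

Type E7, Milnor number mu = 7.

The Hessian of f at 0 has rank 0. Corank 2; j^3 = p^3 is a perfect cube, so E-series; the 4-jet and mu = 7 give E_7.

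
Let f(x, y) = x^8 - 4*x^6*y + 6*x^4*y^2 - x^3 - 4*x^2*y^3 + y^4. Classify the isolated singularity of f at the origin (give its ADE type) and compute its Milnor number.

Type E_{6}, Milnor number mu = 6.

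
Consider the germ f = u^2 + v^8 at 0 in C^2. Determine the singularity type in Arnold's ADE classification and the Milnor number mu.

The Hessian of f at 0 has rank 1. Corank 1: A-series; mu = 7 gives A_7.

Type A_{7}, Milnor number mu = 7.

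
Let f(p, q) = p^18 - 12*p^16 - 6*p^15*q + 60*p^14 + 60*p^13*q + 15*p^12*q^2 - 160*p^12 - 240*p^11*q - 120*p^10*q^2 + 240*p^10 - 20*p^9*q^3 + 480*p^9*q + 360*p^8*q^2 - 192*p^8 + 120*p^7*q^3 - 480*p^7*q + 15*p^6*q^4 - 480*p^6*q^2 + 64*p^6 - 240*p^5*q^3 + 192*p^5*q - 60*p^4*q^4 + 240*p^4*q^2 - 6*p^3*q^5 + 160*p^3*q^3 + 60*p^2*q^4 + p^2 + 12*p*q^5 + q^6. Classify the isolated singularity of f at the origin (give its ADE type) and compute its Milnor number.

Type A_{5}, Milnor number mu = 5.

The Hessian of f at 0 is [[2, 0], [0, 0]] with rank 1, so corank 1. A Groebner basis of the Jacobian ideal J(f) in C{p,q} is {q^5, p}; counting standard monomials gives mu = 5. Corank 1: A-series; mu = 5 gives A_5.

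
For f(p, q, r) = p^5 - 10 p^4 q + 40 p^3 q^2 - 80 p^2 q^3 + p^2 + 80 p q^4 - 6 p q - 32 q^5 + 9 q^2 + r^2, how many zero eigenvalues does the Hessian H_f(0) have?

1

Hessian at 0 has rank 2.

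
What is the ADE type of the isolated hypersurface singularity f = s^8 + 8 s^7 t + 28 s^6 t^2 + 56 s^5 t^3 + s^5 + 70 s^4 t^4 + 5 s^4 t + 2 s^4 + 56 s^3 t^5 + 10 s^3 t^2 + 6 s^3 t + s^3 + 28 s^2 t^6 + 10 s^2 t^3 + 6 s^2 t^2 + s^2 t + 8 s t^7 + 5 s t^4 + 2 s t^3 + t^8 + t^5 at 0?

D_9

The Hessian of f at 0 has rank 0. Corank 2; j^3 = s^2*(s + t) has shape L^2 M (L != M), so D-series; mu = 9 gives D_9.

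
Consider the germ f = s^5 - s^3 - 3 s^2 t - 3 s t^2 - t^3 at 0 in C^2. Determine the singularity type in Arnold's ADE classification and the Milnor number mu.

Type E8, Milnor number mu = 8.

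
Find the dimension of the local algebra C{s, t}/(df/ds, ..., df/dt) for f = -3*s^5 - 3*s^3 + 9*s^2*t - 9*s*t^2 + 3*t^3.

8

The Hessian of f at 0 is [[0, 0], [0, 0]] with rank 0, so corank 2. A Groebner basis of the Jacobian ideal J(f) in C{s,t} is {t^5, s*t^3 - 3*t^4/4, s^2 - 2*s*t + t^2}; counting standard monomials gives mu = 8. Corank 2; j^3 = -3*(s - t)^3 is a perfect cube, so E-series; the 5-jet and mu = 8 give E_8.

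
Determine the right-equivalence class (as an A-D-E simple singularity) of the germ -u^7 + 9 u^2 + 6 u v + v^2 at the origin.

A6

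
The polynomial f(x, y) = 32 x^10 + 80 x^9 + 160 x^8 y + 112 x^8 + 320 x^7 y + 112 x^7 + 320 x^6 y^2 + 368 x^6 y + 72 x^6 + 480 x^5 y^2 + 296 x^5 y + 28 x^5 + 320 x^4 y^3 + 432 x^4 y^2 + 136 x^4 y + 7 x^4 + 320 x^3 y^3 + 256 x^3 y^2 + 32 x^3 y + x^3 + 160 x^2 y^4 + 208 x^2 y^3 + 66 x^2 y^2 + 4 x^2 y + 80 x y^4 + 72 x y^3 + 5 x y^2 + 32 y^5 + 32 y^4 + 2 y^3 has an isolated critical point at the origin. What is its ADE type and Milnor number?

The Hessian of f at 0 is [[0, 0], [0, 0]] with rank 0, so corank 2. A Groebner basis of the Jacobian ideal J(f) in C{x,y} is {x*y^2 + x*y/2 + y^2/2, -x*y/2 + y^3 - y^2/2, x^2 + 4*x*y + 3*y^2}; counting standard monomials gives mu = 5. Corank 2; j^3 = (x + y)^2*(x + 2*y) has shape L^2 M (L != M), so D-series; mu = 5 gives D_5.

Type D_5, Milnor number mu = 5.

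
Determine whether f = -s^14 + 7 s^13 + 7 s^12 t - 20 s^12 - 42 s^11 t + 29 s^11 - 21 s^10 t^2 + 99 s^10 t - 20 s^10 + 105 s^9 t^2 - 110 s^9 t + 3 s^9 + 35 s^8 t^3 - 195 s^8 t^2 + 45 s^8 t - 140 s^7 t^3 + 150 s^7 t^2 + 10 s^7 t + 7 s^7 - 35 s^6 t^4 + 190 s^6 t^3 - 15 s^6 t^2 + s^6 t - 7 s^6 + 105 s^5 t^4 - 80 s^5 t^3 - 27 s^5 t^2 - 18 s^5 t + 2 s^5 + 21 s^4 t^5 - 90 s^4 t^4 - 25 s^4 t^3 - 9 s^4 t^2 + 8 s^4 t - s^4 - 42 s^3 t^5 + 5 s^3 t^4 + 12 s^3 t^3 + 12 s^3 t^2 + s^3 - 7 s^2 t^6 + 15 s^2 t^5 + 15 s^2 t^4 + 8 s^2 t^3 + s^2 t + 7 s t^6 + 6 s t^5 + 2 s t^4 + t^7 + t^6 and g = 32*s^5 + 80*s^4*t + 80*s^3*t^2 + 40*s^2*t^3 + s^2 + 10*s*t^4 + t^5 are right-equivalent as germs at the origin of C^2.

No.

The Hessian of f at 0 has rank 0. Corank 2; j^3 = s^2*(s + t) has shape L^2 M (L != M), so D-series; mu = 7 gives D_7. The Hessian of g at 0 has rank 1. Corank 1: A-series; mu = 4 gives A_4. f is D_7 but g is A_4, hence not right-equivalent.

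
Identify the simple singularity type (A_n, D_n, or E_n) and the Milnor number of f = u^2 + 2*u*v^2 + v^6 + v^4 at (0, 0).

The Hessian of f at 0 is [[2, 0], [0, 0]] with rank 1, so corank 1. A Groebner basis of the Jacobian ideal J(f) in C{u,v} is {u^3, u^2*v, u + v^2}; counting standard monomials gives mu = 5. Corank 1: A-series; mu = 5 gives A_5.

Type A_{5}, Milnor number mu = 5.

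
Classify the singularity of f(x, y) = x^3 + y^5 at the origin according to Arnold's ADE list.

The Hessian of f at 0 is [[0, 0], [0, 0]] with rank 0, so corank 2. A Groebner basis of the Jacobian ideal J(f) in C{x,y} is {y^4, x^2}; counting standard monomials gives mu = 8. Corank 2; j^3 = x^3 is a perfect cube, so E-series; the 5-jet and mu = 8 give E_8.

E_{8}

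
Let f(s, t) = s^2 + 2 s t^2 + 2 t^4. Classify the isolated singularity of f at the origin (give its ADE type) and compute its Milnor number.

Type A_3, Milnor number mu = 3.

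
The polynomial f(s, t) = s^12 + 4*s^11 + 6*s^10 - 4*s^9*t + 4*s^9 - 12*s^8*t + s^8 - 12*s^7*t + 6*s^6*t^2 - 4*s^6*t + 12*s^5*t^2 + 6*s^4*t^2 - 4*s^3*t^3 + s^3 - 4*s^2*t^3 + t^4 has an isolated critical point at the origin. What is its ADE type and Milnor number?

Type E_{6}, Milnor number mu = 6.

The Hessian of f at 0 is [[0, 0], [0, 0]] with rank 0, so corank 2. A Groebner basis of the Jacobian ideal J(f) in C{s,t} is {t^3, s^2}; counting standard monomials gives mu = 6. Corank 2; j^3 = s^3 is a perfect cube, so E-series; the 4-jet and mu = 6 give E_6.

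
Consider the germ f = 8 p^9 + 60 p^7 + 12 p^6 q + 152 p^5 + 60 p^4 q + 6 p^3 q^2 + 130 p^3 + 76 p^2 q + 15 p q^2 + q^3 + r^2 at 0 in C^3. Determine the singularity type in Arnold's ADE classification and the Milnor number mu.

Type D_4, Milnor number mu = 4.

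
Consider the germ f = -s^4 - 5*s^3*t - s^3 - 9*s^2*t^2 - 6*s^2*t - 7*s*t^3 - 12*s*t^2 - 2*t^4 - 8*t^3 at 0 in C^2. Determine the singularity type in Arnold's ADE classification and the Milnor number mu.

Type E_7, Milnor number mu = 7.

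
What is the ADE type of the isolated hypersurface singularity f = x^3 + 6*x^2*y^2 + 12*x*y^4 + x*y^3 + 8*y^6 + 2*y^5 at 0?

E7

The Hessian of f at 0 is [[0, 0], [0, 0]] with rank 0, so corank 2. A Groebner basis of the Jacobian ideal J(f) in C{x,y} is {-x^2/4 + y^4 - y^3/12, x^3, x^2*y + x^2/12 + y^3/36, x^2/2 + x*y^2 + y^3/6}; counting standard monomials gives mu = 7. Corank 2; j^3 = x^3 is a perfect cube, so E-series; the 4-jet and mu = 7 give E_7.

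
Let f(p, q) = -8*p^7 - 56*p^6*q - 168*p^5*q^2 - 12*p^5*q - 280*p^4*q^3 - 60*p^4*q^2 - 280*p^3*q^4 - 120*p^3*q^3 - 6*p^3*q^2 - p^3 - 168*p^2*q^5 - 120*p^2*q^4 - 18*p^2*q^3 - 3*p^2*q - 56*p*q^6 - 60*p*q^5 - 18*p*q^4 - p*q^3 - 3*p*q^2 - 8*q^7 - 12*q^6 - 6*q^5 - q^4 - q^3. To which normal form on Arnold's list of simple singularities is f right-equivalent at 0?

E7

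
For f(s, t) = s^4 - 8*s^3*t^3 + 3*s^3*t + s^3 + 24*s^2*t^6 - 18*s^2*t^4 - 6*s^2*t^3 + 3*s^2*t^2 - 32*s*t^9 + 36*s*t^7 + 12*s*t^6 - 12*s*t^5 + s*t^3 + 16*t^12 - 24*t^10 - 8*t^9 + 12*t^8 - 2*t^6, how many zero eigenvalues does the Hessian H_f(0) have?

2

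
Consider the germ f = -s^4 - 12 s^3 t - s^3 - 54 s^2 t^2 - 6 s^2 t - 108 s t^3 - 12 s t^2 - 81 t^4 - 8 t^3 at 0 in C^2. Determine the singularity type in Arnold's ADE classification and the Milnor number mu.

Type E_6, Milnor number mu = 6.

The Hessian of f at 0 has rank 0. Corank 2; j^3 = -(s + 2*t)^3 is a perfect cube, so E-series; the 4-jet and mu = 6 give E_6.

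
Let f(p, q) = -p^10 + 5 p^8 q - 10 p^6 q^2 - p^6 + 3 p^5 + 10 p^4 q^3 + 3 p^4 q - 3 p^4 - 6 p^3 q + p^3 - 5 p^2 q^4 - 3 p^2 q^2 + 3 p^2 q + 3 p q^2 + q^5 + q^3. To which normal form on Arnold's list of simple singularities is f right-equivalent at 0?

E_8

The Hessian of f at 0 is [[0, 0], [0, 0]] with rank 0, so corank 2. A Groebner basis of the Jacobian ideal J(f) in C{p,q} is {p^2/4 + p*q^3 - p*q^2/2 + p*q/2 - q^3/2 + q^2/4, q^4, p^3 - 3*p^2/2 - 3*p*q + q^3 - 3*q^2/2, p^2*q + p^2/2 + p*q^2 + p*q + q^2/2}; counting standard monomials gives mu = 8. Corank 2; j^3 = (p + q)^3 is a perfect cube, so E-series; the 5-jet and mu = 8 give E_8.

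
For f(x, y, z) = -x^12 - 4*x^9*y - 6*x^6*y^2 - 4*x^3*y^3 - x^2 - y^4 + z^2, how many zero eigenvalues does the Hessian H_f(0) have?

1

The Hessian at 0 is [[-2, 0, 0], [0, 0, 0], [0, 0, 2]] of rank 2; hence corank 1.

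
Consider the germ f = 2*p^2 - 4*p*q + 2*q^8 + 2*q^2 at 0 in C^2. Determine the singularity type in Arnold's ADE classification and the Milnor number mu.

Type A_7, Milnor number mu = 7.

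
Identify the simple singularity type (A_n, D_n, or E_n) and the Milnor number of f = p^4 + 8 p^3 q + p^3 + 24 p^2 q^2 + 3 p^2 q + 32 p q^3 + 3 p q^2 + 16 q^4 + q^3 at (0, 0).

Type E_{6}, Milnor number mu = 6.

The Hessian of f at 0 has rank 0. Corank 2; j^3 = (p + q)^3 is a perfect cube, so E-series; the 4-jet and mu = 6 give E_6.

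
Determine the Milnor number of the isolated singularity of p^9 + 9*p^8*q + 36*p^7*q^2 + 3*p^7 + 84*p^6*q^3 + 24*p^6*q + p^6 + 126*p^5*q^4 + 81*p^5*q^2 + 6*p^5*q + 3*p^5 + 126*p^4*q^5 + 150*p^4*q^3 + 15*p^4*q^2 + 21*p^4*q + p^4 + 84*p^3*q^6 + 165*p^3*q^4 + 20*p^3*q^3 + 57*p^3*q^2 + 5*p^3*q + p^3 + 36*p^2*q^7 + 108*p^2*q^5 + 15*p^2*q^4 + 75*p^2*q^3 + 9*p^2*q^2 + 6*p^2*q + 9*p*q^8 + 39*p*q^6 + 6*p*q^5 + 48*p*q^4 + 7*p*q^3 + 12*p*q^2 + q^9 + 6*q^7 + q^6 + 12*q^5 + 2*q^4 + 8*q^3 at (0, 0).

7

The Hessian of f at 0 has rank 0. Corank 2; j^3 = (p + 2*q)^3 is a perfect cube, so E-series; the 4-jet and mu = 7 give E_7.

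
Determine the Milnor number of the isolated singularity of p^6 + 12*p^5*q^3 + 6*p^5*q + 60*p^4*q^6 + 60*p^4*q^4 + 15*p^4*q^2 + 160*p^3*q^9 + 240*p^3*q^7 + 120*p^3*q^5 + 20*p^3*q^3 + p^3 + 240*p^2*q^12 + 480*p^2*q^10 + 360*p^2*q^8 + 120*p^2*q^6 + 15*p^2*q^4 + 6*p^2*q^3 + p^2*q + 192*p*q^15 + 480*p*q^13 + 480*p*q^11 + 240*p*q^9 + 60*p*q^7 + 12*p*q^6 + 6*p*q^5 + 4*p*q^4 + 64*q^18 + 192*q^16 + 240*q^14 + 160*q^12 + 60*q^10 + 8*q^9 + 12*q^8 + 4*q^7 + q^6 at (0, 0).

7

The Hessian of f at 0 is [[0, 0], [0, 0]] with rank 0, so corank 2. A Groebner basis of the Jacobian ideal J(f) in C{p,q} is {p^2/2 + p*q/2 + q^4, p^3, p^2*q, -p^2/3 + p*q^2}; counting standard monomials gives mu = 7. Corank 2; j^3 = p^2*(p + q) has shape L^2 M (L != M), so D-series; mu = 7 gives D_7.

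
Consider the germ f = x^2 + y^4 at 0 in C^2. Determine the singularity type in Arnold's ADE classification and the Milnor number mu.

Type A3, Milnor number mu = 3.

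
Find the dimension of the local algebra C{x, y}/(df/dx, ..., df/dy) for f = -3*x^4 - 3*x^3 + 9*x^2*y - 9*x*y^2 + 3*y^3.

6

The Hessian of f at 0 has rank 0. Corank 2; j^3 = -3*(x - y)^3 is a perfect cube, so E-series; the 4-jet and mu = 6 give E_6.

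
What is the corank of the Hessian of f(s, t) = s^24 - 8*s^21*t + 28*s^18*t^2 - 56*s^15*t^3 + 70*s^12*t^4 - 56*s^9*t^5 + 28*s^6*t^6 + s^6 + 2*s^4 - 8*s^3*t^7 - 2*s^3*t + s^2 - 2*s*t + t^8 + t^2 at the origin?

1

The Hessian at 0 is [[2, -2], [-2, 2]] of rank 1; hence corank 1.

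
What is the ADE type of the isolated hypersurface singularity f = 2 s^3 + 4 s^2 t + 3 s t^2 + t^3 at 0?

D_4

The Hessian of f at 0 has rank 0. Corank 2; j^3 = (s + t)*(2*s^2 + 2*s*t + t^2) splits into three distinct lines over C (the quadratic factor has nonzero discriminant), so D_4.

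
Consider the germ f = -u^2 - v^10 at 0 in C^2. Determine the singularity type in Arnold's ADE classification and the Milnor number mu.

Type A_{9}, Milnor number mu = 9.

The Hessian of f at 0 is [[-2, 0], [0, 0]] with rank 1, so corank 1. A Groebner basis of the Jacobian ideal J(f) in C{u,v} is {v^9, u}; counting standard monomials gives mu = 9. Corank 1: A-series; mu = 9 gives A_9.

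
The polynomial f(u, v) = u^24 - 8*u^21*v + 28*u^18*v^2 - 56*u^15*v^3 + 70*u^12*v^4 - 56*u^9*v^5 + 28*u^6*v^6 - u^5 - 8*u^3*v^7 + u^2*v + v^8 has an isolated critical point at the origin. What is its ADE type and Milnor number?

Type D9, Milnor number mu = 9.

The Hessian of f at 0 has rank 0. Corank 2; j^3 = u^2*v has shape L^2 M (L != M), so D-series; mu = 9 gives D_9.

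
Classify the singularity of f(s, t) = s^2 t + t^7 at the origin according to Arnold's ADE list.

D8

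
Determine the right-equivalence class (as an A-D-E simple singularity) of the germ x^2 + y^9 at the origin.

A_{8}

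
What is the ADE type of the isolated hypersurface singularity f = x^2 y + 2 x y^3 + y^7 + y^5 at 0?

The Hessian of f at 0 has rank 0. Corank 2; j^3 = x^2*y has shape L^2 M (L != M), so D-series; mu = 8 gives D_8.

D_{8}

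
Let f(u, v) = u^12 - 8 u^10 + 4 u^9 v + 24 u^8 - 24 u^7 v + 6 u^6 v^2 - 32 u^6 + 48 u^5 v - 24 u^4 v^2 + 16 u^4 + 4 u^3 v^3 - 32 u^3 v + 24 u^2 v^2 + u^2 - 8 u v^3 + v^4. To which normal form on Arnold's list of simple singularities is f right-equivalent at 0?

The Hessian of f at 0 has rank 1. Corank 1: A-series; mu = 3 gives A_3.

A_3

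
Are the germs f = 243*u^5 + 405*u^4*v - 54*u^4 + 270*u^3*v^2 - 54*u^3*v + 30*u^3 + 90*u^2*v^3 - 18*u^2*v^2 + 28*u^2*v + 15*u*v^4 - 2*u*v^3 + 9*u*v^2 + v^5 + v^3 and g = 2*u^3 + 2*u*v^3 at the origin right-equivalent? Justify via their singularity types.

No.

The Hessian of f at 0 has rank 0. Corank 2; j^3 = (3*u + v)*(10*u^2 + 6*u*v + v^2) splits into three distinct lines over C (the quadratic factor has nonzero discriminant), so D_4. The Hessian of g at 0 has rank 0. Corank 2; j^3 = 2*u^3 is a perfect cube, so E-series; the 4-jet and mu = 7 give E_7. f is D_4 but g is E_7, hence not right-equivalent.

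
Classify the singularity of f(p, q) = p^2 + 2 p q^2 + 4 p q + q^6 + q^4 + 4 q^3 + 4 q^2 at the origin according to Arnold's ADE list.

The Hessian of f at 0 is [[2, 4], [4, 8]] with rank 1, so corank 1. A Groebner basis of the Jacobian ideal J(f) in C{p,q} is {p^3 + 12*p^2 + 40*p*q - 32*p - 64*q, p^2*q - 4*p^2 - 12*p*q + 8*p + 16*q, p + q^2 + 2*q}; counting standard monomials gives mu = 5. Corank 1: A-series; mu = 5 gives A_5.

A_{5}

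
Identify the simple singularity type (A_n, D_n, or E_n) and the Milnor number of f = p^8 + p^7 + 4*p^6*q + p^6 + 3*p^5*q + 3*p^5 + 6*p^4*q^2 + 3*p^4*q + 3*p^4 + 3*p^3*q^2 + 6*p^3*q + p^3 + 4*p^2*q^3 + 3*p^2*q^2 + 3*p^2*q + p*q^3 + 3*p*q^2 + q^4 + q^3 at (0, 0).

The Hessian of f at 0 has rank 0. Corank 2; j^3 = (p + q)^3 is a perfect cube, so E-series; the 4-jet and mu = 7 give E_7.

Type E_{7}, Milnor number mu = 7.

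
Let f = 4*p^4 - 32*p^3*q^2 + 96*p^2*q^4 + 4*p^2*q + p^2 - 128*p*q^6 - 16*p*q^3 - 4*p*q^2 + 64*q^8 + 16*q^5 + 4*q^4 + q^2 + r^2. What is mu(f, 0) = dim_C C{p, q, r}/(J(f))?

The Hessian of f at 0 has rank 3. Corank 0: nondegenerate Morse point, so A_1.

1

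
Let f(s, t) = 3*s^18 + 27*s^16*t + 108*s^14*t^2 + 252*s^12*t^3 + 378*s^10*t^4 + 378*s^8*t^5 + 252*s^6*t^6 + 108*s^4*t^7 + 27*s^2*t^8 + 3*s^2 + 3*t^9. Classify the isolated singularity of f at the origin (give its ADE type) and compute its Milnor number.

Type A_8, Milnor number mu = 8.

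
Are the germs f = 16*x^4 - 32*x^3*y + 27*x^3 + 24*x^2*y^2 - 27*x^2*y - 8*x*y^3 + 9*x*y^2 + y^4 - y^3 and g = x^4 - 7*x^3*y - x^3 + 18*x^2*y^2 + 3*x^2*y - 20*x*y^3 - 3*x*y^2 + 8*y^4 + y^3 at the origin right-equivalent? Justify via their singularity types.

The Hessian of f at 0 has rank 0. Corank 2; j^3 = (3*x - y)^3 is a perfect cube, so E-series; the 4-jet and mu = 6 give E_6. The Hessian of g at 0 has rank 0. Corank 2; j^3 = -(x - y)^3 is a perfect cube, so E-series; the 4-jet and mu = 7 give E_7. f is E_6 but g is E_7, hence not right-equivalent.

No.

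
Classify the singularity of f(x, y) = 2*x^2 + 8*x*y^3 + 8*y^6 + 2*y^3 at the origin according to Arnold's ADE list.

A2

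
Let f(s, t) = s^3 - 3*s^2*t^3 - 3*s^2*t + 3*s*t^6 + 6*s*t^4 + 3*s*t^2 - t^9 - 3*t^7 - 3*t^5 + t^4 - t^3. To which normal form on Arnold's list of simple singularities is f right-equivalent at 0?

The Hessian of f at 0 has rank 0. Corank 2; j^3 = (s - t)^3 is a perfect cube, so E-series; the 4-jet and mu = 6 give E_6.

E_{6}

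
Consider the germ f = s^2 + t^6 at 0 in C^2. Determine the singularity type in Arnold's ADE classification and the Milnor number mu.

Type A5, Milnor number mu = 5.

The Hessian of f at 0 has rank 1. Corank 1: A-series; mu = 5 gives A_5.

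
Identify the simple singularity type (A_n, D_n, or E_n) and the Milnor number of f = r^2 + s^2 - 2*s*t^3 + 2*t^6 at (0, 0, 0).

Type A_5, Milnor number mu = 5.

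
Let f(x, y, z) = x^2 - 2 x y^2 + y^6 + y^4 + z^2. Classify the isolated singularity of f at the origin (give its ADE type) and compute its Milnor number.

The Hessian of f at 0 has rank 2. Corank 1: A-series; mu = 5 gives A_5.

Type A_5, Milnor number mu = 5.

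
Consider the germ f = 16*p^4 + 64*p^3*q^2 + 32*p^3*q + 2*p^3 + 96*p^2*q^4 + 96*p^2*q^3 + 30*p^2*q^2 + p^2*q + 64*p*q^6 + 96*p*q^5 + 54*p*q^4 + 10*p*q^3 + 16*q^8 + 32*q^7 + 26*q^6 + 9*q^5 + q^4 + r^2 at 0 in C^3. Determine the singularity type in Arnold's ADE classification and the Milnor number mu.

Type D5, Milnor number mu = 5.

The Hessian of f at 0 has rank 1. Corank 2; j^3 = p^2*(2*p + q) has shape L^2 M (L != M), so D-series; mu = 5 gives D_5.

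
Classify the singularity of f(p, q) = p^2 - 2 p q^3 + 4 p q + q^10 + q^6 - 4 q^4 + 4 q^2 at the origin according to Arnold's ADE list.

A_9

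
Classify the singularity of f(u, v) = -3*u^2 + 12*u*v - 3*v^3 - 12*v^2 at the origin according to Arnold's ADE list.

A2

The Hessian of f at 0 has rank 1. Corank 1: A-series; mu = 2 gives A_2.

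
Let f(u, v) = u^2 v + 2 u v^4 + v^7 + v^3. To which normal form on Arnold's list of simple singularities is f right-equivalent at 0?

The Hessian of f at 0 has rank 0. Corank 2; j^3 = v*(u^2 + v^2) splits into three distinct lines over C (the quadratic factor has nonzero discriminant), so D_4.

D_4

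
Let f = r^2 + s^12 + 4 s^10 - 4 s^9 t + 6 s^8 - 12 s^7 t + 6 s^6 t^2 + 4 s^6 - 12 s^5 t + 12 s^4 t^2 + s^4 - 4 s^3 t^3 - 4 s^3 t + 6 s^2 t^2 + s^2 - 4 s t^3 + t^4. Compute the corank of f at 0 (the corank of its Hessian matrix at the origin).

1

Hessian at 0 has rank 2.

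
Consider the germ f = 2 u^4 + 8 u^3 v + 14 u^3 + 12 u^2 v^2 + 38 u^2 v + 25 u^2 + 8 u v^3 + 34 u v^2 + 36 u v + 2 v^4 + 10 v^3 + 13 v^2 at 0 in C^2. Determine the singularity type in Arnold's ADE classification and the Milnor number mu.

Type A_1, Milnor number mu = 1.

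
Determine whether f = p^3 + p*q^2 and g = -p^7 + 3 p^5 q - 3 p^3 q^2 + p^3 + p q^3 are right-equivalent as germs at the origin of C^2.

The Hessian of f at 0 has rank 0. Corank 2; j^3 = p*(p^2 + q^2) splits into three distinct lines over C (the quadratic factor has nonzero discriminant), so D_4. The Hessian of g at 0 has rank 0. Corank 2; j^3 = p^3 is a perfect cube, so E-series; the 4-jet and mu = 7 give E_7. f is D_4 but g is E_7, hence not right-equivalent.

No.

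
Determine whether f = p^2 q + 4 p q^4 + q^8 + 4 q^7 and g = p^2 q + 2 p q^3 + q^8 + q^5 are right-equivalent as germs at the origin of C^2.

Yes.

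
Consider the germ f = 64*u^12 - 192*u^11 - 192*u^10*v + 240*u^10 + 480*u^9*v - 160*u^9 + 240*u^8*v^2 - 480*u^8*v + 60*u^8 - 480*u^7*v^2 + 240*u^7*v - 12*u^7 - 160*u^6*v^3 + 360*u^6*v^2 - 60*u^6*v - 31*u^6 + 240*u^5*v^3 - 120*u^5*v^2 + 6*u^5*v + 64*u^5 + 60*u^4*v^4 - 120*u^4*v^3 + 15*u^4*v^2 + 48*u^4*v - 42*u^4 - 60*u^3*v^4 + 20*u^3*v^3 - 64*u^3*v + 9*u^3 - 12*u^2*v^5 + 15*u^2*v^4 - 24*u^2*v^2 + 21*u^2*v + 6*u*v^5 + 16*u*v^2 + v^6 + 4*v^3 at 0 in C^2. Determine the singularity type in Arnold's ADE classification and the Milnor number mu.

The Hessian of f at 0 has rank 0. Corank 2; j^3 = (u + v)*(3*u + 2*v)^2 has shape L^2 M (L != M), so D-series; mu = 7 gives D_7.

Type D_7, Milnor number mu = 7.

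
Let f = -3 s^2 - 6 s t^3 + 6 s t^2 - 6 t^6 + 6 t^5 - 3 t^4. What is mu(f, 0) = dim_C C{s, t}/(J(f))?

The Hessian of f at 0 has rank 1. Corank 1: A-series; mu = 5 gives A_5.

5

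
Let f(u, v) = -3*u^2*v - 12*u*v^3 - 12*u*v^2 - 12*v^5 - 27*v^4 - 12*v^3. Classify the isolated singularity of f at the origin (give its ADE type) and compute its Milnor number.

The Hessian of f at 0 is [[0, 0], [0, 0]] with rank 0, so corank 2. A Groebner basis of the Jacobian ideal J(f) in C{u,v} is {u*v^2 - u*v - 2*v^2, u*v/2 + v^3 + v^2, u^2 + 2*u*v}; counting standard monomials gives mu = 5. Corank 2; j^3 = -3*v*(u + 2*v)^2 has shape L^2 M (L != M), so D-series; mu = 5 gives D_5.

Type D_5, Milnor number mu = 5.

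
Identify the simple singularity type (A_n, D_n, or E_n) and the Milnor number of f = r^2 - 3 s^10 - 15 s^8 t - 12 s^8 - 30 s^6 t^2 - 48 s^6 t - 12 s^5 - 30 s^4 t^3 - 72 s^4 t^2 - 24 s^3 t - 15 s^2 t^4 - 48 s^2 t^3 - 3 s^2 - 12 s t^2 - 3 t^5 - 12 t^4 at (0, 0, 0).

Type A_{4}, Milnor number mu = 4.

The Hessian of f at 0 has rank 2. Corank 1: A-series; mu = 4 gives A_4.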